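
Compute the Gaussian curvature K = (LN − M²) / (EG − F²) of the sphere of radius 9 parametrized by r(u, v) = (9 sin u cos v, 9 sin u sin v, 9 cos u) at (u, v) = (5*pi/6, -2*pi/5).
K = 1/81

Coefficients of the first fundamental form: E = 81, F = 0, G = 81*sin(u)^2.
Coefficients of the second fundamental form: L = -9*sin(u)/Abs(sin(u)), M = 0, N = -9*sin(u)^3/Abs(sin(u)).
Assemble K = (LN − M²)/(EG − F²) = 1/81. At (u, v) = (5*pi/6, -2*pi/5): K = 1/81.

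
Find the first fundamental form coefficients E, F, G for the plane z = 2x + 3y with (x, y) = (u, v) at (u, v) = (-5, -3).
E = 5;  F = 6;  G = 10

Partials: r_u = (1, 0, 2), r_v = (0, 1, 3). As functions of (u, v):
  E = r_u · r_u = 5,
  F = r_u · r_v = 6,
  G = r_v · r_v = 10.
Evaluating at (u, v) = (-5, -3): E = 5, F = 6, G = 10.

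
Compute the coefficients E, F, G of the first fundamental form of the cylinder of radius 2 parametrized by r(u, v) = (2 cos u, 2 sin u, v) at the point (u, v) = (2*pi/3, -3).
E = 4;  F = 0;  G = 1

Partials: r_u = (-2*sin(u), 2*cos(u), 0), r_v = (0, 0, 1). As functions of (u, v):
  E = r_u · r_u = 4,
  F = r_u · r_v = 0,
  G = r_v · r_v = 1.
Evaluating at (u, v) = (2*pi/3, -3): E = 4, F = 0, G = 1.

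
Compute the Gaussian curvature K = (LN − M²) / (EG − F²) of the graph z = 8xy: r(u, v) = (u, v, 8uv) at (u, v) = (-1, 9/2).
K = -64/1852321

Coefficients of the first fundamental form: E = 64*v^2 + 1, F = 64*u*v, G = 64*u^2 + 1.
Coefficients of the second fundamental form: L = 0, M = 8/sqrt(64*u^2 + 64*v^2 + 1), N = 0.
Assemble K = (LN − M²)/(EG − F²) = -64/(4096*u^4 + 8192*u^2*v^2 + 128*u^2 + 4096*v^4 + 128*v^2 + 1). At (u, v) = (-1, 9/2): K = -64/1852321.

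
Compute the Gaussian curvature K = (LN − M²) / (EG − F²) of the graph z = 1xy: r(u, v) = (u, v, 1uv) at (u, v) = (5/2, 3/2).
K = -4/361

Coefficients of the first fundamental form: E = v^2 + 1, F = u*v, G = u^2 + 1.
Coefficients of the second fundamental form: L = 0, M = 1/sqrt(u^2 + v^2 + 1), N = 0.
Assemble K = (LN − M²)/(EG − F²) = 1/((u^2*v^2 - (u^2 + 1)*(v^2 + 1))*(u^2 + v^2 + 1)). At (u, v) = (5/2, 3/2): K = -4/361.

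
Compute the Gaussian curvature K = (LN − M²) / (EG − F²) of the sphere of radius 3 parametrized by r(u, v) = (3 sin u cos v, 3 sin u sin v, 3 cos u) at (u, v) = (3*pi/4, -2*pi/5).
K = 1/9

Coefficients of the first fundamental form: E = 9, F = 0, G = 9*sin(u)^2.
Coefficients of the second fundamental form: L = -3*sin(u)/Abs(sin(u)), M = 0, N = -3*sin(u)^3/Abs(sin(u)).
Assemble K = (LN − M²)/(EG − F²) = 1/9. At (u, v) = (3*pi/4, -2*pi/5): K = 1/9.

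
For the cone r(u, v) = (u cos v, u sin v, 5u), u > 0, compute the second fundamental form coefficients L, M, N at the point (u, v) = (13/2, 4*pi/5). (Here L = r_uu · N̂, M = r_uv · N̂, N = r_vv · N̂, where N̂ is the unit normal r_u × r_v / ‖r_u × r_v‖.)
L = 0;  M = 0;  N = 5*sqrt(26)/4

Compute the unit normal N̂(u, v) = (-5*sqrt(26)*u*cos(v)/(26*Abs(u)), -5*sqrt(26)*u*sin(v)/(26*Abs(u)), sqrt(26)*u/(26*Abs(u))), and the second partials r_uu, r_uv, r_vv. Take dot products:
  L(u, v) = r_uu · N̂ = 0,
  M(u, v) = r_uv · N̂ = 0,
  N(u, v) = r_vv · N̂ = 5*sqrt(26)*u^2/(26*Abs(u)).
Evaluating at (u, v) = (13/2, 4*pi/5):
  L = 0, M = 0, N = 5*sqrt(26)/4.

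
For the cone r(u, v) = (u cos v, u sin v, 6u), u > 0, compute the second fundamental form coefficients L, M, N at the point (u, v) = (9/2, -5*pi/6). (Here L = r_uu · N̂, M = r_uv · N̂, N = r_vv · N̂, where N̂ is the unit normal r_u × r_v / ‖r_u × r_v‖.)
L = 0;  M = 0;  N = 27*sqrt(37)/37

Compute the unit normal N̂(u, v) = (-6*sqrt(37)*u*cos(v)/(37*Abs(u)), -6*sqrt(37)*u*sin(v)/(37*Abs(u)), sqrt(37)*u/(37*Abs(u))), and the second partials r_uu, r_uv, r_vv. Take dot products:
  L(u, v) = r_uu · N̂ = 0,
  M(u, v) = r_uv · N̂ = 0,
  N(u, v) = r_vv · N̂ = 6*sqrt(37)*u^2/(37*Abs(u)).
Evaluating at (u, v) = (9/2, -5*pi/6):
  L = 0, M = 0, N = 27*sqrt(37)/37.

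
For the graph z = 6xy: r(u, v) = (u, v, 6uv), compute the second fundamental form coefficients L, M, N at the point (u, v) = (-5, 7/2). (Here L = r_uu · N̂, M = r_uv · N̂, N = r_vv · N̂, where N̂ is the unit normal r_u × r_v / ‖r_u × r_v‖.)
L = 0;  M = 3*sqrt(1342)/671;  N = 0

Compute the unit normal N̂(u, v) = (-6*v/sqrt(36*u^2 + 36*v^2 + 1), -6*u/sqrt(36*u^2 + 36*v^2 + 1), 1/sqrt(36*u^2 + 36*v^2 + 1)), and the second partials r_uu, r_uv, r_vv. Take dot products:
  L(u, v) = r_uu · N̂ = 0,
  M(u, v) = r_uv · N̂ = 6/sqrt(36*u^2 + 36*v^2 + 1),
  N(u, v) = r_vv · N̂ = 0.
Evaluating at (u, v) = (-5, 7/2):
  L = 0, M = 3*sqrt(1342)/671, N = 0.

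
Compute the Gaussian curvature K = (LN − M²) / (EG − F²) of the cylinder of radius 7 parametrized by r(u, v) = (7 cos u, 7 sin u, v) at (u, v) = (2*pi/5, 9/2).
K = 0

Coefficients of the first fundamental form: E = 49, F = 0, G = 1.
Coefficients of the second fundamental form: L = -7, M = 0, N = 0.
Assemble K = (LN − M²)/(EG − F²) = 0. At (u, v) = (2*pi/5, 9/2): K = 0.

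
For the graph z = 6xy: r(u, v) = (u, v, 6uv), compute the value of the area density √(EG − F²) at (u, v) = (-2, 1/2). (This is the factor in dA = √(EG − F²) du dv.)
√(EG − F²)|_{(-2, 1/2)} = sqrt(154)

E = 36*v^2 + 1, F = 36*u*v, G = 36*u^2 + 1, so EG − F² = 36*u^2 + 36*v^2 + 1. Taking the positive square root: √(EG − F²) = sqrt(36*u^2 + 36*v^2 + 1). At (u, v) = (-2, 1/2): sqrt(154).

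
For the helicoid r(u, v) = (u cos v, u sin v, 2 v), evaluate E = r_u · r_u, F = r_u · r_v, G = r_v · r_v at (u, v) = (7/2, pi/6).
E = 1;  F = 0;  G = 65/4

Partials: r_u = (cos(v), sin(v), 0), r_v = (-u*sin(v), u*cos(v), 2). As functions of (u, v):
  E = r_u · r_u = 1,
  F = r_u · r_v = 0,
  G = r_v · r_v = u^2 + 4.
Evaluating at (u, v) = (7/2, pi/6): E = 1, F = 0, G = 65/4.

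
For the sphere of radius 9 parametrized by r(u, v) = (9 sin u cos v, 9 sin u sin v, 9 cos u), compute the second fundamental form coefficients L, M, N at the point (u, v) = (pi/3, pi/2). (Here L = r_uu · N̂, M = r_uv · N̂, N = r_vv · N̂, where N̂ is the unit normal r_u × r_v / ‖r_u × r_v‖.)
L = -9;  M = 0;  N = -27/4

Compute the unit normal N̂(u, v) = (sin(u)^2*cos(v)/Abs(sin(u)), sin(u)^2*sin(v)/Abs(sin(u)), sin(2*u)/(2*Abs(sin(u)))), and the second partials r_uu, r_uv, r_vv. Take dot products:
  L(u, v) = r_uu · N̂ = -9*sin(u)/Abs(sin(u)),
  M(u, v) = r_uv · N̂ = 0,
  N(u, v) = r_vv · N̂ = -9*sin(u)^3/Abs(sin(u)).
Evaluating at (u, v) = (pi/3, pi/2):
  L = -9, M = 0, N = -27/4.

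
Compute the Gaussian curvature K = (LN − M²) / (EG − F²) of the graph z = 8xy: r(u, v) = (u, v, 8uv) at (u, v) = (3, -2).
K = -64/693889

Coefficients of the first fundamental form: E = 64*v^2 + 1, F = 64*u*v, G = 64*u^2 + 1.
Coefficients of the second fundamental form: L = 0, M = 8/sqrt(64*u^2 + 64*v^2 + 1), N = 0.
Assemble K = (LN − M²)/(EG − F²) = -64/(4096*u^4 + 8192*u^2*v^2 + 128*u^2 + 4096*v^4 + 128*v^2 + 1). At (u, v) = (3, -2): K = -64/693889.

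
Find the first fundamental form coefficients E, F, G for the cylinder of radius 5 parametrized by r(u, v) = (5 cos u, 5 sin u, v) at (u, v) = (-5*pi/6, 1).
E = 25;  F = 0;  G = 1

Partials: r_u = (-5*sin(u), 5*cos(u), 0), r_v = (0, 0, 1). As functions of (u, v):
  E = r_u · r_u = 25,
  F = r_u · r_v = 0,
  G = r_v · r_v = 1.
Evaluating at (u, v) = (-5*pi/6, 1): E = 25, F = 0, G = 1.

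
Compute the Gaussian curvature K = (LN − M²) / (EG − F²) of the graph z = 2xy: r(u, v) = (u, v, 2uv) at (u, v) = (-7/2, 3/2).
K = -4/3481

Coefficients of the first fundamental form: E = 4*v^2 + 1, F = 4*u*v, G = 4*u^2 + 1.
Coefficients of the second fundamental form: L = 0, M = 2/sqrt(4*u^2 + 4*v^2 + 1), N = 0.
Assemble K = (LN − M²)/(EG − F²) = -4/(16*u^4 + 32*u^2*v^2 + 8*u^2 + 16*v^4 + 8*v^2 + 1). At (u, v) = (-7/2, 3/2): K = -4/3481.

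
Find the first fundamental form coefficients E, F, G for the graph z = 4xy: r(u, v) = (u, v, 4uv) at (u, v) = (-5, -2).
E = 65;  F = 160;  G = 401

Partials: r_u = (1, 0, 4*v), r_v = (0, 1, 4*u). As functions of (u, v):
  E = r_u · r_u = 16*v^2 + 1,
  F = r_u · r_v = 16*u*v,
  G = r_v · r_v = 16*u^2 + 1.
Evaluating at (u, v) = (-5, -2): E = 65, F = 160, G = 401.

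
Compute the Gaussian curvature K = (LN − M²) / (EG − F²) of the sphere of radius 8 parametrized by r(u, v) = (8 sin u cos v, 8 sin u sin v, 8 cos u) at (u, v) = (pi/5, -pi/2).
K = 1/64

Coefficients of the first fundamental form: E = 64, F = 0, G = 64*sin(u)^2.
Coefficients of the second fundamental form: L = -8*sin(u)/Abs(sin(u)), M = 0, N = -8*sin(u)^3/Abs(sin(u)).
Assemble K = (LN − M²)/(EG − F²) = 1/64. At (u, v) = (pi/5, -pi/2): K = 1/64.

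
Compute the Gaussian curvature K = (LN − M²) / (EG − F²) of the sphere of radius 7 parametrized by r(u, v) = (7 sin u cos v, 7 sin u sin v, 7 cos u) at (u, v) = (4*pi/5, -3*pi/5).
K = 1/49

Coefficients of the first fundamental form: E = 49, F = 0, G = 49*sin(u)^2.
Coefficients of the second fundamental form: L = -7*sin(u)/Abs(sin(u)), M = 0, N = -7*sin(u)^3/Abs(sin(u)).
Assemble K = (LN − M²)/(EG − F²) = 1/49. At (u, v) = (4*pi/5, -3*pi/5): K = 1/49.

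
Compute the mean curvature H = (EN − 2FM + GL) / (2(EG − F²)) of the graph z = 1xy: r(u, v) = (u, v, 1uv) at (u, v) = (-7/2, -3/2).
H = -21*sqrt(62)/1922

With E = v^2 + 1, F = u*v, G = u^2 + 1, L = 0, M = 1/sqrt(u^2 + v^2 + 1), N = 0, assemble
  H = (EN − 2FM + GL) / (2(EG − F²)) = -u*v/(u^2 + v^2 + 1)^(3/2).
At (u, v) = (-7/2, -3/2): H = -21*sqrt(62)/1922.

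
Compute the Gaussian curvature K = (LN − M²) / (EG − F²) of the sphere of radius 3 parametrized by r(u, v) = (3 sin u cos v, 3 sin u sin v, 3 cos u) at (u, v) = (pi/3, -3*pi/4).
K = 1/9

Coefficients of the first fundamental form: E = 9, F = 0, G = 9*sin(u)^2.
Coefficients of the second fundamental form: L = -3*sin(u)/Abs(sin(u)), M = 0, N = -3*sin(u)^3/Abs(sin(u)).
Assemble K = (LN − M²)/(EG − F²) = 1/9. At (u, v) = (pi/3, -3*pi/4): K = 1/9.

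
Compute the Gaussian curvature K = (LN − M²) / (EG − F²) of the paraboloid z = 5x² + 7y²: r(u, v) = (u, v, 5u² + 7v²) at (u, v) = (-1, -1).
K = 140/88209

Coefficients of the first fundamental form: E = 100*u^2 + 1, F = 140*u*v, G = 196*v^2 + 1.
Coefficients of the second fundamental form: L = 10/sqrt(100*u^2 + 196*v^2 + 1), M = 0, N = 14/sqrt(100*u^2 + 196*v^2 + 1).
Assemble K = (LN − M²)/(EG − F²) = 140/(10000*u^4 + 39200*u^2*v^2 + 200*u^2 + 38416*v^4 + 392*v^2 + 1). At (u, v) = (-1, -1): K = 140/88209.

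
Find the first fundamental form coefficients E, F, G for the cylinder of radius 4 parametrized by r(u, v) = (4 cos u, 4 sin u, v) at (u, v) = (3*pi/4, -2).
E = 16;  F = 0;  G = 1

Partials: r_u = (-4*sin(u), 4*cos(u), 0), r_v = (0, 0, 1). As functions of (u, v):
  E = r_u · r_u = 16,
  F = r_u · r_v = 0,
  G = r_v · r_v = 1.
Evaluating at (u, v) = (3*pi/4, -2): E = 16, F = 0, G = 1.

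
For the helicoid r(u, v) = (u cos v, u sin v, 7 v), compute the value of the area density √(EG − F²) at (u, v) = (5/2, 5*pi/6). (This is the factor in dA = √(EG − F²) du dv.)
√(EG − F²)|_{(5/2, 5*pi/6)} = sqrt(221)/2

E = 1, F = 0, G = u^2 + 49, so EG − F² = u^2 + 49. Taking the positive square root: √(EG − F²) = sqrt(u^2 + 49). At (u, v) = (5/2, 5*pi/6): sqrt(221)/2.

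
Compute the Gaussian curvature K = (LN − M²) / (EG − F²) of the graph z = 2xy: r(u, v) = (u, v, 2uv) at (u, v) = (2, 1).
K = -4/441

Coefficients of the first fundamental form: E = 4*v^2 + 1, F = 4*u*v, G = 4*u^2 + 1.
Coefficients of the second fundamental form: L = 0, M = 2/sqrt(4*u^2 + 4*v^2 + 1), N = 0.
Assemble K = (LN − M²)/(EG − F²) = -4/(16*u^4 + 32*u^2*v^2 + 8*u^2 + 16*v^4 + 8*v^2 + 1). At (u, v) = (2, 1): K = -4/441.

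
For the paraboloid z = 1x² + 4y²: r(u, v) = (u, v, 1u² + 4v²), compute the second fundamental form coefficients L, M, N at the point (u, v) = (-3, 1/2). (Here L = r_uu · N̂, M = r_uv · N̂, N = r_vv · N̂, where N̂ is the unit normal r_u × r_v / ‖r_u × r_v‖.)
L = 2*sqrt(53)/53;  M = 0;  N = 8*sqrt(53)/53

Compute the unit normal N̂(u, v) = (-2*u/sqrt(4*u^2 + 64*v^2 + 1), -8*v/sqrt(4*u^2 + 64*v^2 + 1), 1/sqrt(4*u^2 + 64*v^2 + 1)), and the second partials r_uu, r_uv, r_vv. Take dot products:
  L(u, v) = r_uu · N̂ = 2/sqrt(4*u^2 + 64*v^2 + 1),
  M(u, v) = r_uv · N̂ = 0,
  N(u, v) = r_vv · N̂ = 8/sqrt(4*u^2 + 64*v^2 + 1).
Evaluating at (u, v) = (-3, 1/2):
  L = 2*sqrt(53)/53, M = 0, N = 8*sqrt(53)/53.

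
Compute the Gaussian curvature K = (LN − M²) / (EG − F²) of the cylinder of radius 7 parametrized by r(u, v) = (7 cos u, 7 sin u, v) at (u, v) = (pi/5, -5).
K = 0

Coefficients of the first fundamental form: E = 49, F = 0, G = 1.
Coefficients of the second fundamental form: L = -7, M = 0, N = 0.
Assemble K = (LN − M²)/(EG − F²) = 0. At (u, v) = (pi/5, -5): K = 0.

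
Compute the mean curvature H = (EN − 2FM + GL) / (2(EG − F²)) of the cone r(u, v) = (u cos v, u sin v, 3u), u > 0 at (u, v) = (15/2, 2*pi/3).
H = sqrt(10)/50

With E = 10, F = 0, G = u^2, L = 0, M = 0, N = 3*sqrt(10)*u^2/(10*Abs(u)), assemble
  H = (EN − 2FM + GL) / (2(EG − F²)) = 3*sqrt(10)/(20*Abs(u)).
At (u, v) = (15/2, 2*pi/3): H = sqrt(10)/50.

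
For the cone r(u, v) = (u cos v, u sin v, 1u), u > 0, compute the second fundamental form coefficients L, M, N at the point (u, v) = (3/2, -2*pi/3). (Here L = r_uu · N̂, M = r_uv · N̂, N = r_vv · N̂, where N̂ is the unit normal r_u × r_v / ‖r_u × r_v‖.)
L = 0;  M = 0;  N = 3*sqrt(2)/4

Compute the unit normal N̂(u, v) = (-sqrt(2)*u*cos(v)/(2*Abs(u)), -sqrt(2)*u*sin(v)/(2*Abs(u)), sqrt(2)*u/(2*Abs(u))), and the second partials r_uu, r_uv, r_vv. Take dot products:
  L(u, v) = r_uu · N̂ = 0,
  M(u, v) = r_uv · N̂ = 0,
  N(u, v) = r_vv · N̂ = sqrt(2)*u^2/(2*Abs(u)).
Evaluating at (u, v) = (3/2, -2*pi/3):
  L = 0, M = 0, N = 3*sqrt(2)/4.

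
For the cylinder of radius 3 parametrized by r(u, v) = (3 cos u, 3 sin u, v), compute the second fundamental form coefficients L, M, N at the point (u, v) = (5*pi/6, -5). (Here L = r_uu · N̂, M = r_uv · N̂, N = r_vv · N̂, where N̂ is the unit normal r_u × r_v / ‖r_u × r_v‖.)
L = -3;  M = 0;  N = 0

Compute the unit normal N̂(u, v) = (cos(u), sin(u), 0), and the second partials r_uu, r_uv, r_vv. Take dot products:
  L(u, v) = r_uu · N̂ = -3,
  M(u, v) = r_uv · N̂ = 0,
  N(u, v) = r_vv · N̂ = 0.
Evaluating at (u, v) = (5*pi/6, -5):
  L = -3, M = 0, N = 0.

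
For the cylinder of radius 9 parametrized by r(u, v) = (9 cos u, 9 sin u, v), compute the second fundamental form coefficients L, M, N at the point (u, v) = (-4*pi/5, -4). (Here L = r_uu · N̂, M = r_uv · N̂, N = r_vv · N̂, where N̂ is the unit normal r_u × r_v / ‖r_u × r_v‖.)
L = -9;  M = 0;  N = 0

Compute the unit normal N̂(u, v) = (cos(u), sin(u), 0), and the second partials r_uu, r_uv, r_vv. Take dot products:
  L(u, v) = r_uu · N̂ = -9,
  M(u, v) = r_uv · N̂ = 0,
  N(u, v) = r_vv · N̂ = 0.
Evaluating at (u, v) = (-4*pi/5, -4):
  L = -9, M = 0, N = 0.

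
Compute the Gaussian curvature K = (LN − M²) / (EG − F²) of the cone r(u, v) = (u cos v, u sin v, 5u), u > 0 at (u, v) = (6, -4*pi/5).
K = 0

Coefficients of the first fundamental form: E = 26, F = 0, G = u^2.
Coefficients of the second fundamental form: L = 0, M = 0, N = 5*sqrt(26)*u^2/(26*Abs(u)).
Assemble K = (LN − M²)/(EG − F²) = 0. At (u, v) = (6, -4*pi/5): K = 0.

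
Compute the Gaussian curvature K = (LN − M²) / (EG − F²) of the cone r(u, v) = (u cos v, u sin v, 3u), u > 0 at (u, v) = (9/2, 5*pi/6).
K = 0

Coefficients of the first fundamental form: E = 10, F = 0, G = u^2.
Coefficients of the second fundamental form: L = 0, M = 0, N = 3*sqrt(10)*u^2/(10*Abs(u)).
Assemble K = (LN − M²)/(EG − F²) = 0. At (u, v) = (9/2, 5*pi/6): K = 0.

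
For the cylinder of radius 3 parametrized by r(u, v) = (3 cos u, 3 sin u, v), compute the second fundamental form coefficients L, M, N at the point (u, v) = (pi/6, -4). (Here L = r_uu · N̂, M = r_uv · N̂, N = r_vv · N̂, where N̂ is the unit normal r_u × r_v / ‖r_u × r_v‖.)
L = -3;  M = 0;  N = 0

Compute the unit normal N̂(u, v) = (cos(u), sin(u), 0), and the second partials r_uu, r_uv, r_vv. Take dot products:
  L(u, v) = r_uu · N̂ = -3,
  M(u, v) = r_uv · N̂ = 0,
  N(u, v) = r_vv · N̂ = 0.
Evaluating at (u, v) = (pi/6, -4):
  L = -3, M = 0, N = 0.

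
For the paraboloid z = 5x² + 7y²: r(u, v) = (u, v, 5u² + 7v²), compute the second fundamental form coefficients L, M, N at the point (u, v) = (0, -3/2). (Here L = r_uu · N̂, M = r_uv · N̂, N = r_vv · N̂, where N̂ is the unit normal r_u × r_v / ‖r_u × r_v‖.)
L = 5*sqrt(442)/221;  M = 0;  N = 7*sqrt(442)/221

Compute the unit normal N̂(u, v) = (-10*u/sqrt(100*u^2 + 196*v^2 + 1), -14*v/sqrt(100*u^2 + 196*v^2 + 1), 1/sqrt(100*u^2 + 196*v^2 + 1)), and the second partials r_uu, r_uv, r_vv. Take dot products:
  L(u, v) = r_uu · N̂ = 10/sqrt(100*u^2 + 196*v^2 + 1),
  M(u, v) = r_uv · N̂ = 0,
  N(u, v) = r_vv · N̂ = 14/sqrt(100*u^2 + 196*v^2 + 1).
Evaluating at (u, v) = (0, -3/2):
  L = 5*sqrt(442)/221, M = 0, N = 7*sqrt(442)/221.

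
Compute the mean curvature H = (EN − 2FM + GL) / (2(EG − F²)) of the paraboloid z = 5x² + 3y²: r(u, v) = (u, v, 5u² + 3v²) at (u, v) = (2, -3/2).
H = 1613*sqrt(482)/232324

With E = 100*u^2 + 1, F = 60*u*v, G = 36*v^2 + 1, L = 10/sqrt(100*u^2 + 36*v^2 + 1), M = 0, N = 6/sqrt(100*u^2 + 36*v^2 + 1), assemble
  H = (EN − 2FM + GL) / (2(EG − F²)) = 4*(75*u^2 + 45*v^2 + 2)/(100*u^2 + 36*v^2 + 1)^(3/2).
At (u, v) = (2, -3/2): H = 1613*sqrt(482)/232324.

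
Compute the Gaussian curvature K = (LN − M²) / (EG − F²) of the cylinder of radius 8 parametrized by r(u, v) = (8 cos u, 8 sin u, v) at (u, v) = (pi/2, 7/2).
K = 0

Coefficients of the first fundamental form: E = 64, F = 0, G = 1.
Coefficients of the second fundamental form: L = -8, M = 0, N = 0.
Assemble K = (LN − M²)/(EG − F²) = 0. At (u, v) = (pi/2, 7/2): K = 0.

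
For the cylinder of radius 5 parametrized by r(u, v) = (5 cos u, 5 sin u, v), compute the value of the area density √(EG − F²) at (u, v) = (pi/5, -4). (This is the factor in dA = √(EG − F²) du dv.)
√(EG − F²)|_{(pi/5, -4)} = 5

E = 25, F = 0, G = 1, so EG − F² = 25. Taking the positive square root: √(EG − F²) = 5. At (u, v) = (pi/5, -4): 5.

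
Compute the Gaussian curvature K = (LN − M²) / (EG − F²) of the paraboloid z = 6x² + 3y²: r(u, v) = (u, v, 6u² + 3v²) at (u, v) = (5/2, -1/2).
K = 18/207025

Coefficients of the first fundamental form: E = 144*u^2 + 1, F = 72*u*v, G = 36*v^2 + 1.
Coefficients of the second fundamental form: L = 12/sqrt(144*u^2 + 36*v^2 + 1), M = 0, N = 6/sqrt(144*u^2 + 36*v^2 + 1).
Assemble K = (LN − M²)/(EG − F²) = 72/(20736*u^4 + 10368*u^2*v^2 + 288*u^2 + 1296*v^4 + 72*v^2 + 1). At (u, v) = (5/2, -1/2): K = 18/207025.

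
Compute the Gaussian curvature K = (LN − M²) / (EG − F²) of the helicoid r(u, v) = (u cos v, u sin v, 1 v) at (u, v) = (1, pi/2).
K = -1/4

Coefficients of the first fundamental form: E = 1, F = 0, G = u^2 + 1.
Coefficients of the second fundamental form: L = 0, M = -1/sqrt(u^2 + 1), N = 0.
Assemble K = (LN − M²)/(EG − F²) = -1/(u^2 + 1)^2. At (u, v) = (1, pi/2): K = -1/4.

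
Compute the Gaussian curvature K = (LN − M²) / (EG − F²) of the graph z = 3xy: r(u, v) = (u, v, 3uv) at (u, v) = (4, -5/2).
K = -144/648025

Coefficients of the first fundamental form: E = 9*v^2 + 1, F = 9*u*v, G = 9*u^2 + 1.
Coefficients of the second fundamental form: L = 0, M = 3/sqrt(9*u^2 + 9*v^2 + 1), N = 0.
Assemble K = (LN − M²)/(EG − F²) = -9/(81*u^4 + 162*u^2*v^2 + 18*u^2 + 81*v^4 + 18*v^2 + 1). At (u, v) = (4, -5/2): K = -144/648025.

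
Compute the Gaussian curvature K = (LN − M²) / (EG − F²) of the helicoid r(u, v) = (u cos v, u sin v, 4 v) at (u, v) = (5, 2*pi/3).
K = -16/1681

Coefficients of the first fundamental form: E = 1, F = 0, G = u^2 + 16.
Coefficients of the second fundamental form: L = 0, M = -4/sqrt(u^2 + 16), N = 0.
Assemble K = (LN − M²)/(EG − F²) = -16/(u^2 + 16)^2. At (u, v) = (5, 2*pi/3): K = -16/1681.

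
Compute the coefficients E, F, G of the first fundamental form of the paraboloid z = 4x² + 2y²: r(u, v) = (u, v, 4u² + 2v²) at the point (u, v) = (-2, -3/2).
E = 257;  F = 96;  G = 37

Partials: r_u = (1, 0, 8*u), r_v = (0, 1, 4*v). As functions of (u, v):
  E = r_u · r_u = 64*u^2 + 1,
  F = r_u · r_v = 32*u*v,
  G = r_v · r_v = 16*v^2 + 1.
Evaluating at (u, v) = (-2, -3/2): E = 257, F = 96, G = 37.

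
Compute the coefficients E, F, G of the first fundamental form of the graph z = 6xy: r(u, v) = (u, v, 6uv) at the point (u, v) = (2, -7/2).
E = 442;  F = -252;  G = 145

Partials: r_u = (1, 0, 6*v), r_v = (0, 1, 6*u). As functions of (u, v):
  E = r_u · r_u = 36*v^2 + 1,
  F = r_u · r_v = 36*u*v,
  G = r_v · r_v = 36*u^2 + 1.
Evaluating at (u, v) = (2, -7/2): E = 442, F = -252, G = 145.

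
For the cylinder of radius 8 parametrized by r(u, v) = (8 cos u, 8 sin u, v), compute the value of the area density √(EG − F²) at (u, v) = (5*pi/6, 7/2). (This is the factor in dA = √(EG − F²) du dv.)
√(EG − F²)|_{(5*pi/6, 7/2)} = 8

E = 64, F = 0, G = 1, so EG − F² = 64. Taking the positive square root: √(EG − F²) = 8. At (u, v) = (5*pi/6, 7/2): 8.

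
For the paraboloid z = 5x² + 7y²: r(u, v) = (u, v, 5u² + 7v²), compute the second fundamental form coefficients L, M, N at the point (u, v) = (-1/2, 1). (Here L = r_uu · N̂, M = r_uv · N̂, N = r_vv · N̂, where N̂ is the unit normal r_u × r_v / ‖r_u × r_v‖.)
L = 5*sqrt(222)/111;  M = 0;  N = 7*sqrt(222)/111

Compute the unit normal N̂(u, v) = (-10*u/sqrt(100*u^2 + 196*v^2 + 1), -14*v/sqrt(100*u^2 + 196*v^2 + 1), 1/sqrt(100*u^2 + 196*v^2 + 1)), and the second partials r_uu, r_uv, r_vv. Take dot products:
  L(u, v) = r_uu · N̂ = 10/sqrt(100*u^2 + 196*v^2 + 1),
  M(u, v) = r_uv · N̂ = 0,
  N(u, v) = r_vv · N̂ = 14/sqrt(100*u^2 + 196*v^2 + 1).
Evaluating at (u, v) = (-1/2, 1):
  L = 5*sqrt(222)/111, M = 0, N = 7*sqrt(222)/111.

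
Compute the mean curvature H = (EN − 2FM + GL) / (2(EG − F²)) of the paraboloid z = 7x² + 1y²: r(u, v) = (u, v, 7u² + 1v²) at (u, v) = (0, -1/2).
H = 15*sqrt(2)/4

With E = 196*u^2 + 1, F = 28*u*v, G = 4*v^2 + 1, L = 14/sqrt(196*u^2 + 4*v^2 + 1), M = 0, N = 2/sqrt(196*u^2 + 4*v^2 + 1), assemble
  H = (EN − 2FM + GL) / (2(EG − F²)) = 4*(49*u^2 + 7*v^2 + 2)/(196*u^2 + 4*v^2 + 1)^(3/2).
At (u, v) = (0, -1/2): H = 15*sqrt(2)/4.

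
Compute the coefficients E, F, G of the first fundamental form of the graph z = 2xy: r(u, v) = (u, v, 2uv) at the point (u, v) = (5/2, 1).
E = 5;  F = 10;  G = 26

Partials: r_u = (1, 0, 2*v), r_v = (0, 1, 2*u). As functions of (u, v):
  E = r_u · r_u = 4*v^2 + 1,
  F = r_u · r_v = 4*u*v,
  G = r_v · r_v = 4*u^2 + 1.
Evaluating at (u, v) = (5/2, 1): E = 5, F = 10, G = 26.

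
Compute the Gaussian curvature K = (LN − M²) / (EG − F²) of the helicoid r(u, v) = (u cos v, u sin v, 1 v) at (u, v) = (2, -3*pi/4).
K = -1/25

Coefficients of the first fundamental form: E = 1, F = 0, G = u^2 + 1.
Coefficients of the second fundamental form: L = 0, M = -1/sqrt(u^2 + 1), N = 0.
Assemble K = (LN − M²)/(EG − F²) = -1/(u^2 + 1)^2. At (u, v) = (2, -3*pi/4): K = -1/25.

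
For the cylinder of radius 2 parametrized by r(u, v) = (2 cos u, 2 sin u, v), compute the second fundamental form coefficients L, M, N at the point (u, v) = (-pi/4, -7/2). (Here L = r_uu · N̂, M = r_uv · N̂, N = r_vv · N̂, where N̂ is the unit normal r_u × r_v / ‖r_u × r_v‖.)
L = -2;  M = 0;  N = 0

Compute the unit normal N̂(u, v) = (cos(u), sin(u), 0), and the second partials r_uu, r_uv, r_vv. Take dot products:
  L(u, v) = r_uu · N̂ = -2,
  M(u, v) = r_uv · N̂ = 0,
  N(u, v) = r_vv · N̂ = 0.
Evaluating at (u, v) = (-pi/4, -7/2):
  L = -2, M = 0, N = 0.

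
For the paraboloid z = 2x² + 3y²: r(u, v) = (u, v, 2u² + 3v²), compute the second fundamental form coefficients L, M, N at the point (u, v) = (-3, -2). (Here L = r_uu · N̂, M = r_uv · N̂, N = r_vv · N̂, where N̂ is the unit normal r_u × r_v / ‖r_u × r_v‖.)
L = 4/17;  M = 0;  N = 6/17

Compute the unit normal N̂(u, v) = (-4*u/sqrt(16*u^2 + 36*v^2 + 1), -6*v/sqrt(16*u^2 + 36*v^2 + 1), 1/sqrt(16*u^2 + 36*v^2 + 1)), and the second partials r_uu, r_uv, r_vv. Take dot products:
  L(u, v) = r_uu · N̂ = 4/sqrt(16*u^2 + 36*v^2 + 1),
  M(u, v) = r_uv · N̂ = 0,
  N(u, v) = r_vv · N̂ = 6/sqrt(16*u^2 + 36*v^2 + 1).
Evaluating at (u, v) = (-3, -2):
  L = 4/17, M = 0, N = 6/17.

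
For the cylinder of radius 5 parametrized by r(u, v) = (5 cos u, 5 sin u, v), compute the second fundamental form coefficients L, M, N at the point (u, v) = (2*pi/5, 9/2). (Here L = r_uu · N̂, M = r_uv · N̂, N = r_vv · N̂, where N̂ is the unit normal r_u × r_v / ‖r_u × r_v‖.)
L = -5;  M = 0;  N = 0

Compute the unit normal N̂(u, v) = (cos(u), sin(u), 0), and the second partials r_uu, r_uv, r_vv. Take dot products:
  L(u, v) = r_uu · N̂ = -5,
  M(u, v) = r_uv · N̂ = 0,
  N(u, v) = r_vv · N̂ = 0.
Evaluating at (u, v) = (2*pi/5, 9/2):
  L = -5, M = 0, N = 0.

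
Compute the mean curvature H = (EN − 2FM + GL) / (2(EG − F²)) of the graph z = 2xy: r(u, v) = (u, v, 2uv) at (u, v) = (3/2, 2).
H = -6*sqrt(26)/169

With E = 4*v^2 + 1, F = 4*u*v, G = 4*u^2 + 1, L = 0, M = 2/sqrt(4*u^2 + 4*v^2 + 1), N = 0, assemble
  H = (EN − 2FM + GL) / (2(EG − F²)) = -8*u*v/(4*u^2 + 4*v^2 + 1)^(3/2).
At (u, v) = (3/2, 2): H = -6*sqrt(26)/169.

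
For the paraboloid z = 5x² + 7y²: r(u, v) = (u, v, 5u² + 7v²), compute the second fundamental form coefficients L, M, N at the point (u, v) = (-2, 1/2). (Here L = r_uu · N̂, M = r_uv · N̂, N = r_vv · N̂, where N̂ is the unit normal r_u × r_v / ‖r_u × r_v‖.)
L = sqrt(2)/3;  M = 0;  N = 7*sqrt(2)/15

Compute the unit normal N̂(u, v) = (-10*u/sqrt(100*u^2 + 196*v^2 + 1), -14*v/sqrt(100*u^2 + 196*v^2 + 1), 1/sqrt(100*u^2 + 196*v^2 + 1)), and the second partials r_uu, r_uv, r_vv. Take dot products:
  L(u, v) = r_uu · N̂ = 10/sqrt(100*u^2 + 196*v^2 + 1),
  M(u, v) = r_uv · N̂ = 0,
  N(u, v) = r_vv · N̂ = 14/sqrt(100*u^2 + 196*v^2 + 1).
Evaluating at (u, v) = (-2, 1/2):
  L = sqrt(2)/3, M = 0, N = 7*sqrt(2)/15.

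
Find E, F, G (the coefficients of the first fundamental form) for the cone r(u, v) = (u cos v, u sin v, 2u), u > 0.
E = 5;  F = 0;  G = u^2

Compute partials: r_u = (cos(v), sin(v), 2), r_v = (-u*sin(v), u*cos(v), 0). Then
  E = r_u · r_u = 5,
  F = r_u · r_v = 0,
  G = r_v · r_v = u^2.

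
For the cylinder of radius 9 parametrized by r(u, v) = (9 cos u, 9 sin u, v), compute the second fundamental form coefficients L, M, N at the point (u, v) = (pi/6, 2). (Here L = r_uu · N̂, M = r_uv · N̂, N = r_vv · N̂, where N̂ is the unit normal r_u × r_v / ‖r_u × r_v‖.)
L = -9;  M = 0;  N = 0

Compute the unit normal N̂(u, v) = (cos(u), sin(u), 0), and the second partials r_uu, r_uv, r_vv. Take dot products:
  L(u, v) = r_uu · N̂ = -9,
  M(u, v) = r_uv · N̂ = 0,
  N(u, v) = r_vv · N̂ = 0.
Evaluating at (u, v) = (pi/6, 2):
  L = -9, M = 0, N = 0.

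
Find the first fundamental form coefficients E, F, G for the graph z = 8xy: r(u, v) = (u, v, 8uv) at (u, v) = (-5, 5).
E = 1601;  F = -1600;  G = 1601

Partials: r_u = (1, 0, 8*v), r_v = (0, 1, 8*u). As functions of (u, v):
  E = r_u · r_u = 64*v^2 + 1,
  F = r_u · r_v = 64*u*v,
  G = r_v · r_v = 64*u^2 + 1.
Evaluating at (u, v) = (-5, 5): E = 1601, F = -1600, G = 1601.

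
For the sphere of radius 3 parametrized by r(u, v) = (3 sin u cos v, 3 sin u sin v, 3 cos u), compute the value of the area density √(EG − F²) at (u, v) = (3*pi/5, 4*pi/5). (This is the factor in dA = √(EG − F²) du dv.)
√(EG − F²)|_{(3*pi/5, 4*pi/5)} = 9*sqrt(2*sqrt(5) + 10)/4

E = 9, F = 0, G = 9*sin(u)^2, so EG − F² = 81*sin(u)^2. Taking the positive square root: √(EG − F²) = 9*Abs(sin(u)). At (u, v) = (3*pi/5, 4*pi/5): 9*sqrt(2*sqrt(5) + 10)/4.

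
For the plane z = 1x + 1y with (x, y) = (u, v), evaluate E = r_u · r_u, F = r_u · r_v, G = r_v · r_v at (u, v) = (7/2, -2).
E = 2;  F = 1;  G = 2

Partials: r_u = (1, 0, 1), r_v = (0, 1, 1). As functions of (u, v):
  E = r_u · r_u = 2,
  F = r_u · r_v = 1,
  G = r_v · r_v = 2.
Evaluating at (u, v) = (7/2, -2): E = 2, F = 1, G = 2.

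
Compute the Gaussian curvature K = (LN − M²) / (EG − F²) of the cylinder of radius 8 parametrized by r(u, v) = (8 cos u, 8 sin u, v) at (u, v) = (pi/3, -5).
K = 0

Coefficients of the first fundamental form: E = 64, F = 0, G = 1.
Coefficients of the second fundamental form: L = -8, M = 0, N = 0.
Assemble K = (LN − M²)/(EG − F²) = 0. At (u, v) = (pi/3, -5): K = 0.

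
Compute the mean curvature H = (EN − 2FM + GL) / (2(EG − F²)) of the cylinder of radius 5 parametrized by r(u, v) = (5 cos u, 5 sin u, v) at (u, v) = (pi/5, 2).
H = -1/10

With E = 25, F = 0, G = 1, L = -5, M = 0, N = 0, assemble
  H = (EN − 2FM + GL) / (2(EG − F²)) = -1/10.
At (u, v) = (pi/5, 2): H = -1/10.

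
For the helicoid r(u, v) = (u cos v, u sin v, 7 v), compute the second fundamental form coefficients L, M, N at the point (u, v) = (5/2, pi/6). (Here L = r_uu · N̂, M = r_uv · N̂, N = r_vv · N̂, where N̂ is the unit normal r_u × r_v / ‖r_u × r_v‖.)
L = 0;  M = -14*sqrt(221)/221;  N = 0

Compute the unit normal N̂(u, v) = (7*sin(v)/sqrt(u^2 + 49), -7*cos(v)/sqrt(u^2 + 49), u/sqrt(u^2 + 49)), and the second partials r_uu, r_uv, r_vv. Take dot products:
  L(u, v) = r_uu · N̂ = 0,
  M(u, v) = r_uv · N̂ = -7/sqrt(u^2 + 49),
  N(u, v) = r_vv · N̂ = 0.
Evaluating at (u, v) = (5/2, pi/6):
  L = 0, M = -14*sqrt(221)/221, N = 0.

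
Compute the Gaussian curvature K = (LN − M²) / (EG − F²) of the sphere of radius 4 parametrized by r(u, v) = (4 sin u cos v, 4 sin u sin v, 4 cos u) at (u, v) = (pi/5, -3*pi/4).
K = 1/16

Coefficients of the first fundamental form: E = 16, F = 0, G = 16*sin(u)^2.
Coefficients of the second fundamental form: L = -4*sin(u)/Abs(sin(u)), M = 0, N = -4*sin(u)^3/Abs(sin(u)).
Assemble K = (LN − M²)/(EG − F²) = 1/16. At (u, v) = (pi/5, -3*pi/4): K = 1/16.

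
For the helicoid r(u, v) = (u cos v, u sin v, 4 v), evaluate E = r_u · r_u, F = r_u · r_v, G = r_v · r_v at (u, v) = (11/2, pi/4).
E = 1;  F = 0;  G = 185/4

Partials: r_u = (cos(v), sin(v), 0), r_v = (-u*sin(v), u*cos(v), 4). As functions of (u, v):
  E = r_u · r_u = 1,
  F = r_u · r_v = 0,
  G = r_v · r_v = u^2 + 16.
Evaluating at (u, v) = (11/2, pi/4): E = 1, F = 0, G = 185/4.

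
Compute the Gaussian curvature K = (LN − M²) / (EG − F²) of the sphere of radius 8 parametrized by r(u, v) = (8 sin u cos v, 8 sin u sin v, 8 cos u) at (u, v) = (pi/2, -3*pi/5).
K = 1/64

Coefficients of the first fundamental form: E = 64, F = 0, G = 64*sin(u)^2.
Coefficients of the second fundamental form: L = -8*sin(u)/Abs(sin(u)), M = 0, N = -8*sin(u)^3/Abs(sin(u)).
Assemble K = (LN − M²)/(EG − F²) = 1/64. At (u, v) = (pi/2, -3*pi/5): K = 1/64.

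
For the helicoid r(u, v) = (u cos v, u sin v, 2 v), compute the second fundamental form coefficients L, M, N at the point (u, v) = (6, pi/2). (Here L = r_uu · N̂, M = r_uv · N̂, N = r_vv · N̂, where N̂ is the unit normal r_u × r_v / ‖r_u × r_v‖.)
L = 0;  M = -sqrt(10)/10;  N = 0

Compute the unit normal N̂(u, v) = (2*sin(v)/sqrt(u^2 + 4), -2*cos(v)/sqrt(u^2 + 4), u/sqrt(u^2 + 4)), and the second partials r_uu, r_uv, r_vv. Take dot products:
  L(u, v) = r_uu · N̂ = 0,
  M(u, v) = r_uv · N̂ = -2/sqrt(u^2 + 4),
  N(u, v) = r_vv · N̂ = 0.
Evaluating at (u, v) = (6, pi/2):
  L = 0, M = -sqrt(10)/10, N = 0.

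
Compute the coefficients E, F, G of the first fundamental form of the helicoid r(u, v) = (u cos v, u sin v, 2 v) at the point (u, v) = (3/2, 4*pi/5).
E = 1;  F = 0;  G = 25/4

Partials: r_u = (cos(v), sin(v), 0), r_v = (-u*sin(v), u*cos(v), 2). As functions of (u, v):
  E = r_u · r_u = 1,
  F = r_u · r_v = 0,
  G = r_v · r_v = u^2 + 4.
Evaluating at (u, v) = (3/2, 4*pi/5): E = 1, F = 0, G = 25/4.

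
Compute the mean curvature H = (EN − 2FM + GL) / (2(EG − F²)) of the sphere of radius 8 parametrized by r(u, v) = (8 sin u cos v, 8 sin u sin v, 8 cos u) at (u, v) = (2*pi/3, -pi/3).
H = -1/8

With E = 64, F = 0, G = 64*sin(u)^2, L = -8*sin(u)/Abs(sin(u)), M = 0, N = -8*sin(u)^3/Abs(sin(u)), assemble
  H = (EN − 2FM + GL) / (2(EG − F²)) = -sin(u)/(8*Abs(sin(u))).
At (u, v) = (2*pi/3, -pi/3): H = -1/8.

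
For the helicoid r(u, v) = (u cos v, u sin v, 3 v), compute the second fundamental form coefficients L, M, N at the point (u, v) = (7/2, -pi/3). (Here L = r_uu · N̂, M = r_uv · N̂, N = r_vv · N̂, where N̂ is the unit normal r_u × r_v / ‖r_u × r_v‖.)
L = 0;  M = -6*sqrt(85)/85;  N = 0

Compute the unit normal N̂(u, v) = (3*sin(v)/sqrt(u^2 + 9), -3*cos(v)/sqrt(u^2 + 9), u/sqrt(u^2 + 9)), and the second partials r_uu, r_uv, r_vv. Take dot products:
  L(u, v) = r_uu · N̂ = 0,
  M(u, v) = r_uv · N̂ = -3/sqrt(u^2 + 9),
  N(u, v) = r_vv · N̂ = 0.
Evaluating at (u, v) = (7/2, -pi/3):
  L = 0, M = -6*sqrt(85)/85, N = 0.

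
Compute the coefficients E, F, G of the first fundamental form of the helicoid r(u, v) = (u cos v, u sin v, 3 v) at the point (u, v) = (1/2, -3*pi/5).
E = 1;  F = 0;  G = 37/4

Partials: r_u = (cos(v), sin(v), 0), r_v = (-u*sin(v), u*cos(v), 3). As functions of (u, v):
  E = r_u · r_u = 1,
  F = r_u · r_v = 0,
  G = r_v · r_v = u^2 + 9.
Evaluating at (u, v) = (1/2, -3*pi/5): E = 1, F = 0, G = 37/4.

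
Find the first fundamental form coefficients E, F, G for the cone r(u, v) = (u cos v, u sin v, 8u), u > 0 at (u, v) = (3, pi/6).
E = 65;  F = 0;  G = 9

Partials: r_u = (cos(v), sin(v), 8), r_v = (-u*sin(v), u*cos(v), 0). As functions of (u, v):
  E = r_u · r_u = 65,
  F = r_u · r_v = 0,
  G = r_v · r_v = u^2.
Evaluating at (u, v) = (3, pi/6): E = 65, F = 0, G = 9.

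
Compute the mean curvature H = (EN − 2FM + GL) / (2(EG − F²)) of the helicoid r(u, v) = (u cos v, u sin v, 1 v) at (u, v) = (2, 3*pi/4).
H = 0

With E = 1, F = 0, G = u^2 + 1, L = 0, M = -1/sqrt(u^2 + 1), N = 0, assemble
  H = (EN − 2FM + GL) / (2(EG − F²)) = 0.
At (u, v) = (2, 3*pi/4): H = 0.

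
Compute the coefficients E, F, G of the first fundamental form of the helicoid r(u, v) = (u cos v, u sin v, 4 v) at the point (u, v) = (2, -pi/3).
E = 1;  F = 0;  G = 20

Partials: r_u = (cos(v), sin(v), 0), r_v = (-u*sin(v), u*cos(v), 4). As functions of (u, v):
  E = r_u · r_u = 1,
  F = r_u · r_v = 0,
  G = r_v · r_v = u^2 + 16.
Evaluating at (u, v) = (2, -pi/3): E = 1, F = 0, G = 20.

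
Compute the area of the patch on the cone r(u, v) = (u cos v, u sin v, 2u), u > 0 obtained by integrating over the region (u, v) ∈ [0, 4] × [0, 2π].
Area = 16*sqrt(5)*pi

Area = ∫∫ √(EG − F²) du dv with √(EG − F²) = sqrt(5)*Abs(u). Integrating over [0, 4] × [0, 2π] gives 16*sqrt(5)*pi.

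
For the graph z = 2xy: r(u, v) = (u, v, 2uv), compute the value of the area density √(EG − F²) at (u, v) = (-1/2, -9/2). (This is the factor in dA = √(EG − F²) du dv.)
√(EG − F²)|_{(-1/2, -9/2)} = sqrt(83)

E = 4*v^2 + 1, F = 4*u*v, G = 4*u^2 + 1, so EG − F² = 4*u^2 + 4*v^2 + 1. Taking the positive square root: √(EG − F²) = sqrt(4*u^2 + 4*v^2 + 1). At (u, v) = (-1/2, -9/2): sqrt(83).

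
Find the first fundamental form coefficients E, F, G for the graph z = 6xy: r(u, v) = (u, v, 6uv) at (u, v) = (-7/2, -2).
E = 145;  F = 252;  G = 442

Partials: r_u = (1, 0, 6*v), r_v = (0, 1, 6*u). As functions of (u, v):
  E = r_u · r_u = 36*v^2 + 1,
  F = r_u · r_v = 36*u*v,
  G = r_v · r_v = 36*u^2 + 1.
Evaluating at (u, v) = (-7/2, -2): E = 145, F = 252, G = 442.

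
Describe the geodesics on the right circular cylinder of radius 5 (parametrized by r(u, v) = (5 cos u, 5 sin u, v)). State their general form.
The cylinder is flat (K = 0) and locally isometric to the plane via the development (u, v) ↦ (5 u, v). Geodesics are the pre-images of straight lines: circles (v constant), vertical lines (u constant), and helices (v = c · u + d) for constants c, d.

A right cylinder has E = 5², F = 0, G = 1, so EG − F² = 5², and L = −5, M = N = 0, giving K = (LN − M²)/(EG − F²) = 0 everywhere. A flat surface is locally isometric to the Euclidean plane via the map (u, v) ↦ (5 u, v). Straight lines in the (x̃, ỹ) plane pull back to: (a) horizontal circles (v = const), (b) vertical generators (u = const), and (c) helices (5 u tan θ = v, i.e. v = c · u + d).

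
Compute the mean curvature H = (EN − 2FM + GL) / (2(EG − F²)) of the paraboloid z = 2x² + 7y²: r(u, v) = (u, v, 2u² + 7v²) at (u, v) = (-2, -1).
H = 283*sqrt(29)/7569

With E = 16*u^2 + 1, F = 56*u*v, G = 196*v^2 + 1, L = 4/sqrt(16*u^2 + 196*v^2 + 1), M = 0, N = 14/sqrt(16*u^2 + 196*v^2 + 1), assemble
  H = (EN − 2FM + GL) / (2(EG − F²)) = (112*u^2 + 392*v^2 + 9)/(16*u^2 + 196*v^2 + 1)^(3/2).
At (u, v) = (-2, -1): H = 283*sqrt(29)/7569.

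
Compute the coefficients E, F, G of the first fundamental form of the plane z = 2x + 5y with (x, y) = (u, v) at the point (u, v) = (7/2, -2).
E = 5;  F = 10;  G = 26

Partials: r_u = (1, 0, 2), r_v = (0, 1, 5). As functions of (u, v):
  E = r_u · r_u = 5,
  F = r_u · r_v = 10,
  G = r_v · r_v = 26.
Evaluating at (u, v) = (7/2, -2): E = 5, F = 10, G = 26.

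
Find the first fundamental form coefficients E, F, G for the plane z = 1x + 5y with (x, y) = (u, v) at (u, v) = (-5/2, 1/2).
E = 2;  F = 5;  G = 26

Partials: r_u = (1, 0, 1), r_v = (0, 1, 5). As functions of (u, v):
  E = r_u · r_u = 2,
  F = r_u · r_v = 5,
  G = r_v · r_v = 26.
Evaluating at (u, v) = (-5/2, 1/2): E = 2, F = 5, G = 26.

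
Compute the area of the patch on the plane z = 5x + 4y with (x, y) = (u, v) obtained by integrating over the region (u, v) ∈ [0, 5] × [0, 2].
Area = 10*sqrt(42)

Area = ∫∫ √(EG − F²) du dv with √(EG − F²) = sqrt(42). Integrating over [0, 5] × [0, 2] gives 10*sqrt(42).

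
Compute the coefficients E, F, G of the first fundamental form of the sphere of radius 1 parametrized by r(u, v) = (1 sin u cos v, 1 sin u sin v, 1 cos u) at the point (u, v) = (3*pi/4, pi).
E = 1;  F = 0;  G = 1/2

Partials: r_u = (cos(u)*cos(v), sin(v)*cos(u), -sin(u)), r_v = (-sin(u)*sin(v), sin(u)*cos(v), 0). As functions of (u, v):
  E = r_u · r_u = 1,
  F = r_u · r_v = 0,
  G = r_v · r_v = sin(u)^2.
Evaluating at (u, v) = (3*pi/4, pi): E = 1, F = 0, G = 1/2.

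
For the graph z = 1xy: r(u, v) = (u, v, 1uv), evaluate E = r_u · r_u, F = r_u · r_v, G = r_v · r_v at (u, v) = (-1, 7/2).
E = 53/4;  F = -7/2;  G = 2

Partials: r_u = (1, 0, v), r_v = (0, 1, u). As functions of (u, v):
  E = r_u · r_u = v^2 + 1,
  F = r_u · r_v = u*v,
  G = r_v · r_v = u^2 + 1.
Evaluating at (u, v) = (-1, 7/2): E = 53/4, F = -7/2, G = 2.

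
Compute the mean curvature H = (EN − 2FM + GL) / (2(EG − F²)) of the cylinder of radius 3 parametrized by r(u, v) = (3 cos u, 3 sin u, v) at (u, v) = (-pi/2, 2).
H = -1/6

With E = 9, F = 0, G = 1, L = -3, M = 0, N = 0, assemble
  H = (EN − 2FM + GL) / (2(EG − F²)) = -1/6.
At (u, v) = (-pi/2, 2): H = -1/6.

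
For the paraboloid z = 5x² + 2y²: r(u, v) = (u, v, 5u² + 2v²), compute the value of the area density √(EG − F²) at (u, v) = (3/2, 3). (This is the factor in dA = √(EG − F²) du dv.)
√(EG − F²)|_{(3/2, 3)} = sqrt(370)

E = 100*u^2 + 1, F = 40*u*v, G = 16*v^2 + 1, so EG − F² = 100*u^2 + 16*v^2 + 1. Taking the positive square root: √(EG − F²) = sqrt(100*u^2 + 16*v^2 + 1). At (u, v) = (3/2, 3): sqrt(370).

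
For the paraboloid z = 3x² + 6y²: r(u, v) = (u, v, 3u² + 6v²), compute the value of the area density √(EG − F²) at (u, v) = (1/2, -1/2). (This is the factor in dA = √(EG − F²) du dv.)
√(EG − F²)|_{(1/2, -1/2)} = sqrt(46)

E = 36*u^2 + 1, F = 72*u*v, G = 144*v^2 + 1, so EG − F² = 36*u^2 + 144*v^2 + 1. Taking the positive square root: √(EG − F²) = sqrt(36*u^2 + 144*v^2 + 1). At (u, v) = (1/2, -1/2): sqrt(46).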